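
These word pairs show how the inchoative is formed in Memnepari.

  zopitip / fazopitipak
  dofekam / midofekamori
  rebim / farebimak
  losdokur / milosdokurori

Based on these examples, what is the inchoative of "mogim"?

rebim and dofekam both end in -m yet inflect differently (farebimak, midofekamori), so the final letter is not what conditions the rule; the last vowel is.
"mogim" has last vowel 'i'. The stems whose last vowel is 'i' (zopitip → fazopitipak, rebim → farebimak) add fa- … -ak around the stem.
The other pattern: stems whose last vowel is 'a' or 'u' add mi- … -ori around the stem.
So mogim → famogimak.

famogimak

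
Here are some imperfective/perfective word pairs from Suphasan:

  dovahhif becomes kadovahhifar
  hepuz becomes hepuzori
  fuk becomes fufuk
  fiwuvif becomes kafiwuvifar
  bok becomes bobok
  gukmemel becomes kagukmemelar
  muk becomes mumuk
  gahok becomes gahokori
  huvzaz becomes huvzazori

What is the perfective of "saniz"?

fuk and gahok both end in -k yet inflect differently (fufuk, gahokori), so the final letter is not what conditions the rule; the number of vowels is.
"saniz" has 2 vowels. The stems with 2 vowels (huvzaz → huvzazori, hepuz → hepuzori, gahok → gahokori) add -ori.
So saniz → sanizori.

sanizori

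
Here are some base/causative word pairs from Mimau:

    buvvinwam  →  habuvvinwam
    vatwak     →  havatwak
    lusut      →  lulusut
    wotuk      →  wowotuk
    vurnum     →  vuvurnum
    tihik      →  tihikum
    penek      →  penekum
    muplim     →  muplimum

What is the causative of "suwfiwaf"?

hasuwfiwaf

vatwak and wotuk both end in -k yet inflect differently (havatwak, wowotuk), so the final letter is not what conditions the rule; the last vowel is.
"suwfiwaf" has last vowel 'a'. The stems whose last vowel is 'a' (buvvinwam → habuvvinwam, vatwak → havatwak) add the prefix ha-.
The other patterns: stems whose last vowel is 'u' repeat the first consonant+vowel as a prefix; stems whose last vowel is 'e' or 'i' add -um.
So suwfiwaf → hasuwfiwaf.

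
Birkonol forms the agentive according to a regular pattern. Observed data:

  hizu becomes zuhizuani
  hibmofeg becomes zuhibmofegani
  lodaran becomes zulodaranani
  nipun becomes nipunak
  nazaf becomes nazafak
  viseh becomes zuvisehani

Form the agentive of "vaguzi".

nipun and lodaran both end in -n yet inflect differently (nipunak, zulodaranani), so the final letter is not what conditions the rule; the first letter is.
"vaguzi" begins with v-. The one such stem in the data (viseh → zuvisehani) adds zu- … -ani around the stem, so the same rule applies.
So vaguzi → zuvaguziani.

zuvaguziani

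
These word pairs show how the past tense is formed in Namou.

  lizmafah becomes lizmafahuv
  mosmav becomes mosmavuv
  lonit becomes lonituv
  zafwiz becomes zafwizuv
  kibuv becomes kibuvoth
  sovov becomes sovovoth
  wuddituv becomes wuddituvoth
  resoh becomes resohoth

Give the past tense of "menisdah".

menisdahuv

mosmav and kibuv both end in -v yet inflect differently (mosmavuv, kibuvoth), so the final letter is not what conditions the rule; the last vowel is.
"menisdah" has last vowel 'a'. The stems whose last vowel is 'a' (lizmafah → lizmafahuv, mosmav → mosmavuv) add -uv.
The other pattern: stems whose last vowel is 'o' or 'u' add -oth.
So menisdah → menisdahuv.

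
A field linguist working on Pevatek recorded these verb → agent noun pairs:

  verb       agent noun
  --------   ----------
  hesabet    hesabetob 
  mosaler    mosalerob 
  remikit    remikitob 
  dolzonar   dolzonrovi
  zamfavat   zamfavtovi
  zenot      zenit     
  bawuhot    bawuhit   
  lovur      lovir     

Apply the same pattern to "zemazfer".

mosaler and dolzonar both end in -r yet inflect differently (mosalerob, dolzonrovi), so the final letter is not what conditions the rule; the last vowel is.
"zemazfer" has last vowel 'e'. The stems whose last vowel is 'e' (hesabet → hesabetob, mosaler → mosalerob) add -ob.
So zemazfer → zemazferob.

zemazferob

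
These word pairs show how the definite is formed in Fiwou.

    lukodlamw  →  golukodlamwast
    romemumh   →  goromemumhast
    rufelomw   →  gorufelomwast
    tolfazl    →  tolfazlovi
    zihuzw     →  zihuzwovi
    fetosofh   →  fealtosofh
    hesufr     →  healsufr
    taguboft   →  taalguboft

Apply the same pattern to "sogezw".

"sogezw" has second-to-last letter 'z'. The stems whose second-to-last letter is 'z' (tolfazl → tolfazlovi, zihuzw → zihuzwovi) add -ovi.
The other patterns: stems whose second-to-last letter is 'm' add go- … -ast around the stem; stems whose second-to-last letter is 'f' insert -al- after the first vowel.
So sogezw → sogezwovi.

sogezwovi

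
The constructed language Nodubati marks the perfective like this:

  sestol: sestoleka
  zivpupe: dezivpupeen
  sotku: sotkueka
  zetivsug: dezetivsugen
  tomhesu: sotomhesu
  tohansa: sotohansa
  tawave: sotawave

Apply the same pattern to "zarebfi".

dezarebfien

"zarebfi" begins with z-. The stems beginning with z- (zetivsug → dezetivsugen, zivpupe → dezivpupeen) add de- … -en around the stem.
So zarebfi → dezarebfien.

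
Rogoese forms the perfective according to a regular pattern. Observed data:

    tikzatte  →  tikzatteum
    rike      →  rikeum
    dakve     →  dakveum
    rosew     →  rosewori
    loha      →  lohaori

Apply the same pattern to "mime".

mimeum

"mime" ends in -e. The stems ending in -e (tikzatte → tikzatteum, rike → rikeum, dakve → dakveum) add -um.
So mime → mimeum.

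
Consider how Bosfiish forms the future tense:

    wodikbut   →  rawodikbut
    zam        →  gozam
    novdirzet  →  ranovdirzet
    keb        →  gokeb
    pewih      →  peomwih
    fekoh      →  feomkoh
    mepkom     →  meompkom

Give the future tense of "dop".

godop

zam and mepkom both end in -m yet inflect differently (gozam, meompkom), so the final letter is not what conditions the rule; the number of vowels is.
"dop" has 1 vowel. The stems with 1 vowel (zam → gozam, keb → gokeb) add the prefix go-.
The other patterns: stems with 2 vowels insert -om- after the first vowel; stems with 3 vowels add the prefix ra-.
So dop → godop.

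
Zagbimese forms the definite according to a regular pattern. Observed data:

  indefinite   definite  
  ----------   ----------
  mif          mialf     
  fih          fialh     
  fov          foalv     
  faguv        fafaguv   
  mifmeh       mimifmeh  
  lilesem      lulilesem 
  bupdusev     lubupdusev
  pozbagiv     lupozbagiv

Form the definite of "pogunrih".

"pogunrih" has 3 vowels. The stems with 3 vowels (lilesem → lulilesem, bupdusev → lubupdusev, pozbagiv → lupozbagiv) add the prefix lu-.
The other patterns: stems with 1 vowel insert -al- after the first vowel; stems with 2 vowels repeat the first consonant+vowel as a prefix.
So pogunrih → lupogunrih.

lupogunrih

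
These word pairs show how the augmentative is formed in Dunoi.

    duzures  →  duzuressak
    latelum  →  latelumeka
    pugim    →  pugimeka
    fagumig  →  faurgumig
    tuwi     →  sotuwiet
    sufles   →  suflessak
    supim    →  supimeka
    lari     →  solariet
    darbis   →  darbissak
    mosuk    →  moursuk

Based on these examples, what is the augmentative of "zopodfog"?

zourpodfog

"zopodfog" ends in -g. The one such stem in the data (fagumig → faurgumig) inserts -ur- after the first vowel (as does mosuk), so the same rule applies.
The other patterns: stems ending in -i add so- … -et around the stem; stems ending in -s double the final consonant and add -ak; stems ending in -m add -eka.
So zopodfog → zourpodfog.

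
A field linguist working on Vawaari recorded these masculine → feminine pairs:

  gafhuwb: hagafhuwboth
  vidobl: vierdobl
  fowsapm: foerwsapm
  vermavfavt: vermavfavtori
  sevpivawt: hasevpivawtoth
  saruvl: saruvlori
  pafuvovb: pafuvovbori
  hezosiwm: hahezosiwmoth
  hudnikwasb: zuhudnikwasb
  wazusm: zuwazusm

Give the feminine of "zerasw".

zuzerasw

hezosiwm and wazusm both end in -m yet inflect differently (hahezosiwmoth, zuwazusm), so the final letter is not what conditions the rule; the second-to-last letter is.
"zerasw" has second-to-last letter 's'. The stems whose second-to-last letter is 's' (wazusm → zuwazusm, hudnikwasb → zuhudnikwasb) add the prefix zu-.
So zerasw → zuzerasw.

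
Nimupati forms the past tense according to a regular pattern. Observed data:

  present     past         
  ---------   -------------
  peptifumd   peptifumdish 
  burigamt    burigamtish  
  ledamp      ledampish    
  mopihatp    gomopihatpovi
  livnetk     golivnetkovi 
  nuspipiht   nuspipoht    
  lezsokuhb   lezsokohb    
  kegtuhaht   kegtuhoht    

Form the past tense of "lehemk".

lehemkish

"lehemk" has second-to-last letter 'm'. The stems whose second-to-last letter is 'm' (peptifumd → peptifumdish, burigamt → burigamtish, ledamp → ledampish) add -ish.
So lehemk → lehemkish.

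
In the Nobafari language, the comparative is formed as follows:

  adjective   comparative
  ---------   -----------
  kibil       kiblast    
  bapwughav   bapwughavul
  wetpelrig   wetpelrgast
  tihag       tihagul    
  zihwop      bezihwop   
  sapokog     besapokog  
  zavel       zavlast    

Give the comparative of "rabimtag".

"rabimtag" has last vowel 'a'. The stems whose last vowel is 'a' (bapwughav → bapwughavul, tihag → tihagul) add -ul.
So rabimtag → rabimtagul.

rabimtagul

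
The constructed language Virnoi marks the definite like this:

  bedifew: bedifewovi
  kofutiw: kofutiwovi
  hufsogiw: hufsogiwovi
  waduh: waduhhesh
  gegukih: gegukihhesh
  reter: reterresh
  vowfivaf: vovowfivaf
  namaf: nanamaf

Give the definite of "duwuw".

duwuwovi

"duwuw" ends in -w. The stems ending in -w (bedifew → bedifewovi, kofutiw → kofutiwovi, hufsogiw → hufsogiwovi) add -ovi.
So duwuw → duwuwovi.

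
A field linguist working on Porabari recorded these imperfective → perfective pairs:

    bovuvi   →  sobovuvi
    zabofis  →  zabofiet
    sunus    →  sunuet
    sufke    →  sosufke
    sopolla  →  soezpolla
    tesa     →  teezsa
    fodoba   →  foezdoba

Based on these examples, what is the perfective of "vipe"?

sovipe

zabofis and bovuvi both have last vowel 'i' yet inflect differently (zabofiet, sobovuvi), so the last vowel is not what conditions the rule; the final letter is.
"vipe" ends in -e. The one such stem in the data (sufke → sosufke) adds the prefix so-, so the same rule applies.
The other patterns: stems ending in -s drop the final letter and add -et; stems ending in -a insert -ez- after the first vowel.
So vipe → sovipe.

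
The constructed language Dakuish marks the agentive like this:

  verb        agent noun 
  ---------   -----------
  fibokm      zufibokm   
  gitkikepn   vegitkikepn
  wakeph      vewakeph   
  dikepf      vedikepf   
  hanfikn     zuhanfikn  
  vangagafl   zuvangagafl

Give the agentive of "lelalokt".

zulelalokt

gitkikepn and hanfikn both end in -n yet inflect differently (vegitkikepn, zuhanfikn), so the final letter is not what conditions the rule; the second-to-last letter is.
"lelalokt" has second-to-last letter 'k'. The stems whose second-to-last letter is 'k' (fibokm → zufibokm, hanfikn → zuhanfikn) add the prefix zu-.
The other pattern: stems whose second-to-last letter is 'p' add the prefix ve-.
So lelalokt → zulelalokt.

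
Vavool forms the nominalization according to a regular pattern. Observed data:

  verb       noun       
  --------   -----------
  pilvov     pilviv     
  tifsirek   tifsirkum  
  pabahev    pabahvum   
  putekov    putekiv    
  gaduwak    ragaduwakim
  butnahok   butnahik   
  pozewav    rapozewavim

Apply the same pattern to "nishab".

butnahok and tifsirek both end in -k yet inflect differently (butnahik, tifsirkum), so the final letter is not what conditions the rule; the last vowel is.
"nishab" has last vowel 'a'. The stems whose last vowel is 'a' (gaduwak → ragaduwakim, pozewav → rapozewavim) add ra- … -im around the stem.
So nishab → ranishabim.

ranishabim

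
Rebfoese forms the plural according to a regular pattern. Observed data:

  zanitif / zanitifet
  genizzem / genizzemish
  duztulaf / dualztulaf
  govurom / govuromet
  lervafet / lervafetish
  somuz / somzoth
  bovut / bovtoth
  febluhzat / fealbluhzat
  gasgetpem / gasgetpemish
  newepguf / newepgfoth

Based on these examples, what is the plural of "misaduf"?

"misaduf" has last vowel 'u'. The stems whose last vowel is 'u' (newepguf → newepgfoth, bovut → bovtoth, somuz → somzoth) delete the last vowel and add -oth.
The other patterns: stems whose last vowel is 'e' add -ish; stems whose last vowel is 'a' insert -al- after the first vowel; stems whose last vowel is 'i' or 'o' add -et.
So misaduf → misadfoth.

misadfoth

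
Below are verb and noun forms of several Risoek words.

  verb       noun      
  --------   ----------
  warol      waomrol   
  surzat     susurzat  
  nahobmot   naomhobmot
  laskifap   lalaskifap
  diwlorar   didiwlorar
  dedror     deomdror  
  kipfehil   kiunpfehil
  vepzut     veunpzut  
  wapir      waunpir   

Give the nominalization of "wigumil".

wiungumil

nahobmot and surzat both end in -t yet inflect differently (naomhobmot, susurzat), so the final letter is not what conditions the rule; the last vowel is.
"wigumil" has last vowel 'i'. The stems whose last vowel is 'i' (wapir → waunpir, kipfehil → kiunpfehil) insert -un- after the first vowel.
So wigumil → wiungumil.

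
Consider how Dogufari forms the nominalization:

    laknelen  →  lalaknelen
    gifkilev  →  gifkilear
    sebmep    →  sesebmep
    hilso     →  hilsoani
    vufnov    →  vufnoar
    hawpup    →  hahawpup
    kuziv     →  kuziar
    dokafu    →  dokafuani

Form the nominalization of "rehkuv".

gifkilev and laknelen both have last vowel 'e' yet inflect differently (gifkilear, lalaknelen), so the last vowel is not what conditions the rule; the final letter is.
"rehkuv" ends in -v. The stems ending in -v (vufnov → vufnoar, gifkilev → gifkilear, kuziv → kuziar) drop the final letter and add -ar.
The other patterns: stems ending in -n or -p repeat the first consonant+vowel as a prefix; stems ending in -o or -u add -ani.
So rehkuv → rehkuar.

rehkuar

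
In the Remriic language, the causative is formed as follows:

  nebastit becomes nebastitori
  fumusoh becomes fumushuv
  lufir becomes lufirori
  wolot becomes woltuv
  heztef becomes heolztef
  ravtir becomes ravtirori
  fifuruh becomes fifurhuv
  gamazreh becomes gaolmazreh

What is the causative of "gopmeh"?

goolpmeh

wolot and nebastit both end in -t yet inflect differently (woltuv, nebastitori), so the final letter is not what conditions the rule; the last vowel is.
"gopmeh" has last vowel 'e'. The stems whose last vowel is 'e' (gamazreh → gaolmazreh, heztef → heolztef) insert -ol- after the first vowel.
So gopmeh → goolpmeh.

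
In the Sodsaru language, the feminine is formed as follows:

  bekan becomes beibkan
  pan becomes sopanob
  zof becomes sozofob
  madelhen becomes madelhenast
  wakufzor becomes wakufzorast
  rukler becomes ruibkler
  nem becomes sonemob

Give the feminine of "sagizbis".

sagizbisast

pan and bekan both end in -n yet inflect differently (sopanob, beibkan), so the final letter is not what conditions the rule; the number of vowels is.
"sagizbis" has 3 vowels. The stems with 3 vowels (wakufzor → wakufzorast, madelhen → madelhenast) add -ast.
So sagizbis → sagizbisast.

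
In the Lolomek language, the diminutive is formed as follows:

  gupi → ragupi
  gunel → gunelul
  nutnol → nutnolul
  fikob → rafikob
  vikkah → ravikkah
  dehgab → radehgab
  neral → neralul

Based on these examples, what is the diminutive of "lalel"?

lalelul

nutnol and fikob both have last vowel 'o' yet inflect differently (nutnolul, rafikob), so the last vowel is not what conditions the rule; the final letter is.
"lalel" ends in -l. The stems ending in -l (gunel → gunelul, neral → neralul, nutnol → nutnolul) add -ul.
So lalel → lalelul.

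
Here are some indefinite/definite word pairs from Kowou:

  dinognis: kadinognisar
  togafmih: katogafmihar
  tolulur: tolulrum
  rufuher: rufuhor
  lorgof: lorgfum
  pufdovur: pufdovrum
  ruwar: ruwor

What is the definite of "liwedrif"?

tolulur and rufuher both end in -r yet inflect differently (tolulrum, rufuhor), so the final letter is not what conditions the rule; the last vowel is.
"liwedrif" has last vowel 'i'. The stems whose last vowel is 'i' (dinognis → kadinognisar, togafmih → katogafmihar) add ka- … -ar around the stem.
So liwedrif → kaliwedrifar.

kaliwedrifar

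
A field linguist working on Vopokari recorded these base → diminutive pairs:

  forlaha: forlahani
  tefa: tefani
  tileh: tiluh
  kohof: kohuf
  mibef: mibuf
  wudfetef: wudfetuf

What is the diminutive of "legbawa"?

legbawani

"legbawa" ends in -a. The stems ending in -a (tefa → tefani, forlaha → forlahani) drop the final letter and add -ani.
The other pattern: stems ending in -f or -h change the last vowel to 'u'.
So legbawa → legbawani.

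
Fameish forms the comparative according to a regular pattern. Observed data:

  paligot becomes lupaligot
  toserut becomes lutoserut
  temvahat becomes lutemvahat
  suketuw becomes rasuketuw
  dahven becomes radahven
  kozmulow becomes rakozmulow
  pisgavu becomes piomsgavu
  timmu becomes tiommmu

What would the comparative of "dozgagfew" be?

radozgagfew

toserut and suketuw both have last vowel 'u' yet inflect differently (lutoserut, rasuketuw), so the last vowel is not what conditions the rule; the final letter is.
"dozgagfew" ends in -w. The stems ending in -w (suketuw → rasuketuw, kozmulow → rakozmulow) add the prefix ra-.
The other patterns: stems ending in -t add the prefix lu-; stems ending in -u insert -om- after the first vowel.
So dozgagfew → radozgagfew.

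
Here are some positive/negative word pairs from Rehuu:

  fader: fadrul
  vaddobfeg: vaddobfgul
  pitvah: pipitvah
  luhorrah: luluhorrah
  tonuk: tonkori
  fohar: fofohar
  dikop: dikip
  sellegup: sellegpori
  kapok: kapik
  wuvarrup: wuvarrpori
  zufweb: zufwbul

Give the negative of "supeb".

fohar and fader both end in -r yet inflect differently (fofohar, fadrul), so the final letter is not what conditions the rule; the last vowel is.
"supeb" has last vowel 'e'. The stems whose last vowel is 'e' (zufweb → zufwbul, fader → fadrul, vaddobfeg → vaddobfgul) delete the last vowel and add -ul.
So supeb → supbul.

supbul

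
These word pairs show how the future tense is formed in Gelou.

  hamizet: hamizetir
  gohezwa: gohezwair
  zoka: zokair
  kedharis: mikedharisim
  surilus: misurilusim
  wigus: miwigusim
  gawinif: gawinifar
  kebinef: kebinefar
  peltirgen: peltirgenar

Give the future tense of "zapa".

zapair

kedharis and gawinif both have last vowel 'i' yet inflect differently (mikedharisim, gawinifar), so the last vowel is not what conditions the rule; the final letter is.
"zapa" ends in -a. The stems ending in -a (gohezwa → gohezwair, zoka → zokair) add -ir.
The other patterns: stems ending in -s add mi- … -im around the stem; stems ending in -f or -n add -ar.
So zapa → zapair.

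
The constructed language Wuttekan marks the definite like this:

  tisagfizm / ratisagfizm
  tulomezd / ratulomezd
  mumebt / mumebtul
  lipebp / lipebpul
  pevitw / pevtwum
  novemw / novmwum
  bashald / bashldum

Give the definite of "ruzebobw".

tulomezd and bashald both end in -d yet inflect differently (ratulomezd, bashldum), so the final letter is not what conditions the rule; the second-to-last letter is.
"ruzebobw" has second-to-last letter 'b'. The stems whose second-to-last letter is 'b' (mumebt → mumebtul, lipebp → lipebpul) add -ul.
The other patterns: stems whose second-to-last letter is 'z' add the prefix ra-; stems whose second-to-last letter is 'l', 'm' or 't' delete the last vowel and add -um.
So ruzebobw → ruzebobwul.

ruzebobwul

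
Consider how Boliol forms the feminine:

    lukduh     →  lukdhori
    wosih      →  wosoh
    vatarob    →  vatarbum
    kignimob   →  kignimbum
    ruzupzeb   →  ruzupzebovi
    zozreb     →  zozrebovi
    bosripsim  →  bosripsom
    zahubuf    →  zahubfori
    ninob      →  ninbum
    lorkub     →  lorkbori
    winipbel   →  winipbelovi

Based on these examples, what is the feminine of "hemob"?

"hemob" has last vowel 'o'. The stems whose last vowel is 'o' (ninob → ninbum, vatarob → vatarbum, kignimob → kignimbum) delete the last vowel and add -um.
The other patterns: stems whose last vowel is 'u' delete the last vowel and add -ori; stems whose last vowel is 'e' add -ovi; stems whose last vowel is 'i' change the last vowel to 'o'.
So hemob → hembum.

hembum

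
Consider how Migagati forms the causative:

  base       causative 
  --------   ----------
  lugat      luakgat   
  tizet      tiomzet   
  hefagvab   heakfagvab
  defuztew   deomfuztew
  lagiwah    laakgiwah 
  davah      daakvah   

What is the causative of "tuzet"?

tuomzet

lugat and tizet both end in -t yet inflect differently (luakgat, tiomzet), so the final letter is not what conditions the rule; the last vowel is.
"tuzet" has last vowel 'e'. The stems whose last vowel is 'e' (defuztew → deomfuztew, tizet → tiomzet) insert -om- after the first vowel.
The other pattern: stems whose last vowel is 'a' insert -ak- after the first vowel.
So tuzet → tuomzet.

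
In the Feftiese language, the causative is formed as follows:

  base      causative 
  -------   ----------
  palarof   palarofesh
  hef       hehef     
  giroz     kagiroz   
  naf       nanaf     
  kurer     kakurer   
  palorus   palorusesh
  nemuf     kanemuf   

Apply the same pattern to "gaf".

gagaf

naf and nemuf both end in -f yet inflect differently (nanaf, kanemuf), so the final letter is not what conditions the rule; the number of vowels is.
"gaf" has 1 vowel. The stems with 1 vowel (naf → nanaf, hef → hehef) repeat the first consonant+vowel as a prefix.
The other patterns: stems with 2 vowels add the prefix ka-; stems with 3 vowels add -esh.
So gaf → gagaf.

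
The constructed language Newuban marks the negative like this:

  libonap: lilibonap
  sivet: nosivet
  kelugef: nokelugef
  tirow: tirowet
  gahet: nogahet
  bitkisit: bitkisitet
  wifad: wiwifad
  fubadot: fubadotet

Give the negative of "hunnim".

hunnimet

sivet and bitkisit both end in -t yet inflect differently (nosivet, bitkisitet), so the final letter is not what conditions the rule; the last vowel is.
"hunnim" has last vowel 'i'. The one such stem in the data (bitkisit → bitkisitet) adds -et, so the same rule applies.
So hunnim → hunnimet.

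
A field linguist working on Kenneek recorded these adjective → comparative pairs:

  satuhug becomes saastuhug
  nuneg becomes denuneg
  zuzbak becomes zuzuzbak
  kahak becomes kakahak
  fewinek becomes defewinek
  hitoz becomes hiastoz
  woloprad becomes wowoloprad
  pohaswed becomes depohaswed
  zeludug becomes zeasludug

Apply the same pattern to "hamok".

fewinek and kahak both end in -k yet inflect differently (defewinek, kakahak), so the final letter is not what conditions the rule; the last vowel is.
"hamok" has last vowel 'o'. The one such stem in the data (hitoz → hiastoz) inserts -as- after the first vowel (as do satuhug, zeludug), so the same rule applies.
The other patterns: stems whose last vowel is 'e' add the prefix de-; stems whose last vowel is 'a' repeat the first consonant+vowel as a prefix.
So hamok → haasmok.

haasmok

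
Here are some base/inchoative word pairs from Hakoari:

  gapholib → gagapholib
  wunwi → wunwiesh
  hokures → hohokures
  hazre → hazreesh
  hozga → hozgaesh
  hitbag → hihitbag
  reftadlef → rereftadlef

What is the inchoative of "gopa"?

hazre and hokures both have last vowel 'e' yet inflect differently (hazreesh, hohokures), so the last vowel is not what conditions the rule; whether the stem ends in a vowel or a consonant is.
"gopa" ends in a vowel. The stems ending in a vowel (wunwi → wunwiesh, hazre → hazreesh, hozga → hozgaesh) add -esh.
The other pattern: stems ending in a consonant repeat the first consonant+vowel as a prefix.
So gopa → gopaesh.

gopaesh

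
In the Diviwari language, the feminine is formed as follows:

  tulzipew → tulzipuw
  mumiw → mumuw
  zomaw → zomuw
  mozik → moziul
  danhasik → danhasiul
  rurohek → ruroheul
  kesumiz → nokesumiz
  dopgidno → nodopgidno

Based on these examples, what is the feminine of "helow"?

mumiw and mozik both have last vowel 'i' yet inflect differently (mumuw, moziul), so the last vowel is not what conditions the rule; the final letter is.
"helow" ends in -w. The stems ending in -w (tulzipew → tulzipuw, mumiw → mumuw, zomaw → zomuw) change the last vowel to 'u'.
So helow → heluw.

heluw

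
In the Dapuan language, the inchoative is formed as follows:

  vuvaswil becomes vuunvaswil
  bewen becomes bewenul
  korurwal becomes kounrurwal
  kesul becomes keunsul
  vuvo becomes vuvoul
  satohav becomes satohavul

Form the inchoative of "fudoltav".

korurwal and satohav both have last vowel 'a' yet inflect differently (kounrurwal, satohavul), so the last vowel is not what conditions the rule; the final letter is.
"fudoltav" ends in -v. The one such stem in the data (satohav → satohavul) adds -ul, so the same rule applies.
The other pattern: stems ending in -l insert -un- after the first vowel.
So fudoltav → fudoltavul.

fudoltavul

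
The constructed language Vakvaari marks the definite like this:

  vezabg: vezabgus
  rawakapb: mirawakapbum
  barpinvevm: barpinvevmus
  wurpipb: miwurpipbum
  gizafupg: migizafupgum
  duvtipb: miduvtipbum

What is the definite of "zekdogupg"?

mizekdogupgum

gizafupg and vezabg both end in -g yet inflect differently (migizafupgum, vezabgus), so the final letter is not what conditions the rule; the second-to-last letter is.
"zekdogupg" has second-to-last letter 'p'. The stems whose second-to-last letter is 'p' (rawakapb → mirawakapbum, duvtipb → miduvtipbum, wurpipb → miwurpipbum) add mi- … -um around the stem.
So zekdogupg → mizekdogupgum.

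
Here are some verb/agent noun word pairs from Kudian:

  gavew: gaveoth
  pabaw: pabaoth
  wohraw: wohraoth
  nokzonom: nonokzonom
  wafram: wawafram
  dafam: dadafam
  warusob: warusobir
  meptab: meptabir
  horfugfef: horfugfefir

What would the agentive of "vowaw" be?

pabaw and wafram both have last vowel 'a' yet inflect differently (pabaoth, wawafram), so the last vowel is not what conditions the rule; the final letter is.
"vowaw" ends in -w. The stems ending in -w (gavew → gaveoth, pabaw → pabaoth, wohraw → wohraoth) drop the final letter and add -oth.
So vowaw → vowaoth.

vowaoth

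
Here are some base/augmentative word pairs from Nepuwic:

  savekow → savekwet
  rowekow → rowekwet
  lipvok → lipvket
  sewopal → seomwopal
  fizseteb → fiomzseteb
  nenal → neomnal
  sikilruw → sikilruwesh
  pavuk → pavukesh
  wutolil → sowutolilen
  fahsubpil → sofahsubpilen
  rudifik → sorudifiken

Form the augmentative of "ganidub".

savekow and sikilruw both end in -w yet inflect differently (savekwet, sikilruwesh), so the final letter is not what conditions the rule; the last vowel is.
"ganidub" has last vowel 'u'. The stems whose last vowel is 'u' (sikilruw → sikilruwesh, pavuk → pavukesh) add -esh.
So ganidub → ganidubesh.

ganidubesh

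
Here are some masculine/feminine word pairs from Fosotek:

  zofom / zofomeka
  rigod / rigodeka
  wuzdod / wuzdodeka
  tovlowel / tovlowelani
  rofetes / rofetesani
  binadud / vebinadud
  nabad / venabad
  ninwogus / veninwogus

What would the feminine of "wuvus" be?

vewuvus

rigod and binadud both end in -d yet inflect differently (rigodeka, vebinadud), so the final letter is not what conditions the rule; the last vowel is.
"wuvus" has last vowel 'u'. The stems whose last vowel is 'u' (binadud → vebinadud, ninwogus → veninwogus) add the prefix ve-.
The other patterns: stems whose last vowel is 'o' add -eka; stems whose last vowel is 'e' add -ani.
So wuvus → vewuvus.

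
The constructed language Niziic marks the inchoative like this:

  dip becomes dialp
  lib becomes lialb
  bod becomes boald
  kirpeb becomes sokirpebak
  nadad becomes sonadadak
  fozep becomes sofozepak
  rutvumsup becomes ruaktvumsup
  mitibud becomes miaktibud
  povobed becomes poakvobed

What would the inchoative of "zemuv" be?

"zemuv" has 2 vowels. The stems with 2 vowels (kirpeb → sokirpebak, nadad → sonadadak, fozep → sofozepak) add so- … -ak around the stem.
The other patterns: stems with 1 vowel insert -al- after the first vowel; stems with 3 vowels insert -ak- after the first vowel.
So zemuv → sozemuvak.

sozemuvak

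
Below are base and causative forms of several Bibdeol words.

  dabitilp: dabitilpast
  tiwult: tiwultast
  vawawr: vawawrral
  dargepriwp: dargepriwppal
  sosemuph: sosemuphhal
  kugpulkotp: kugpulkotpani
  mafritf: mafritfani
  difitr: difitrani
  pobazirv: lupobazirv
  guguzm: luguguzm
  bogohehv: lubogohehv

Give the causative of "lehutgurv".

lulehutgurv

"lehutgurv" has second-to-last letter 'r'. The one such stem in the data (pobazirv → lupobazirv) adds the prefix lu-, so the same rule applies.
The other patterns: stems whose second-to-last letter is 'l' add -ast; stems whose second-to-last letter is 'p' or 'w' double the final consonant and add -al; stems whose second-to-last letter is 't' add -ani.
So lehutgurv → lulehutgurv.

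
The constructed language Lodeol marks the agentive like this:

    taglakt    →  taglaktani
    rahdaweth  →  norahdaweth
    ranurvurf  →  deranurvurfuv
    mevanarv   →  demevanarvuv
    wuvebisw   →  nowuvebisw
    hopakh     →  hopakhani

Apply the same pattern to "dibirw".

hopakh and rahdaweth both end in -h yet inflect differently (hopakhani, norahdaweth), so the final letter is not what conditions the rule; the second-to-last letter is.
"dibirw" has second-to-last letter 'r'. The stems whose second-to-last letter is 'r' (mevanarv → demevanarvuv, ranurvurf → deranurvurfuv) add de- … -uv around the stem.
So dibirw → dedibirwuv.

dedibirwuv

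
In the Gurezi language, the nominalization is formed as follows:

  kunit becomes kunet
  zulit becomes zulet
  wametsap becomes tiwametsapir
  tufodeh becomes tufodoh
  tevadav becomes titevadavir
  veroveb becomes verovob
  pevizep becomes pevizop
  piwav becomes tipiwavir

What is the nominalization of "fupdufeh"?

fupdufoh

wametsap and pevizep both end in -p yet inflect differently (tiwametsapir, pevizop), so the final letter is not what conditions the rule; the last vowel is.
"fupdufeh" has last vowel 'e'. The stems whose last vowel is 'e' (tufodeh → tufodoh, veroveb → verovob, pevizep → pevizop) change the last vowel to 'o'.
The other patterns: stems whose last vowel is 'a' add ti- … -ir around the stem; stems whose last vowel is 'i' change the last vowel to 'e'.
So fupdufeh → fupdufoh.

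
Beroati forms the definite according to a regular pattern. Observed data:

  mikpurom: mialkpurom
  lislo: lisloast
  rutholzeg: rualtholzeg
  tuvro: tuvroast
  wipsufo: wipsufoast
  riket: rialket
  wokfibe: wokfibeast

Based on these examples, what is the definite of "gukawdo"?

gukawdoast

wokfibe and rutholzeg both have last vowel 'e' yet inflect differently (wokfibeast, rualtholzeg), so the last vowel is not what conditions the rule; whether the stem ends in a vowel or a consonant is.
"gukawdo" ends in a vowel. The stems ending in a vowel (wipsufo → wipsufoast, lislo → lisloast, tuvro → tuvroast) add -ast.
The other pattern: stems ending in a consonant insert -al- after the first vowel.
So gukawdo → gukawdoast.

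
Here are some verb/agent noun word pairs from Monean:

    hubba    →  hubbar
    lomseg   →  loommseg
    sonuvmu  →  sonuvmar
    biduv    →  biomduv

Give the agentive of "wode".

wodar

biduv and sonuvmu both have last vowel 'u' yet inflect differently (biomduv, sonuvmar), so the last vowel is not what conditions the rule; whether the stem ends in a vowel or a consonant is.
"wode" ends in a vowel. The stems ending in a vowel (hubba → hubbar, sonuvmu → sonuvmar) drop the final letter and add -ar.
The other pattern: stems ending in a consonant insert -om- after the first vowel.
So wode → wodar.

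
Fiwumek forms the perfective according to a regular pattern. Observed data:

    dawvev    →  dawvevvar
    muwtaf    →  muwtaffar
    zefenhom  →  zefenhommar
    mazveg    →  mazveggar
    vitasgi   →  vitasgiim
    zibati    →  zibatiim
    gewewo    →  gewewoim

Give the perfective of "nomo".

nomoim

gewewo and zefenhom both have last vowel 'o' yet inflect differently (gewewoim, zefenhommar), so the last vowel is not what conditions the rule; whether the stem ends in a vowel or a consonant is.
"nomo" ends in a vowel. The stems ending in a vowel (vitasgi → vitasgiim, gewewo → gewewoim, zibati → zibatiim) add -im.
The other pattern: stems ending in a consonant double the final consonant and add -ar.
So nomo → nomoim.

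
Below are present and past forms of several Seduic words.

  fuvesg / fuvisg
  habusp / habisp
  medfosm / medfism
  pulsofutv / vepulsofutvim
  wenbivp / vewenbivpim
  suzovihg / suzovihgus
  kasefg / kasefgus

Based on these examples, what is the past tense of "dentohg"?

"dentohg" has second-to-last letter 'h'. The one such stem in the data (suzovihg → suzovihgus) adds -us, so the same rule applies.
So dentohg → dentohgus.

dentohgus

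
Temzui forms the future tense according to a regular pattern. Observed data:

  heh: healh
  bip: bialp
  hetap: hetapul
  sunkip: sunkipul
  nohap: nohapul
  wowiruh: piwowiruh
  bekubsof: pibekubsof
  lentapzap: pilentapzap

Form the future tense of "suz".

sualz

"suz" has 1 vowel. The stems with 1 vowel (heh → healh, bip → bialp) insert -al- after the first vowel.
The other patterns: stems with 2 vowels add -ul; stems with 3 vowels add the prefix pi-.
So suz → sualz.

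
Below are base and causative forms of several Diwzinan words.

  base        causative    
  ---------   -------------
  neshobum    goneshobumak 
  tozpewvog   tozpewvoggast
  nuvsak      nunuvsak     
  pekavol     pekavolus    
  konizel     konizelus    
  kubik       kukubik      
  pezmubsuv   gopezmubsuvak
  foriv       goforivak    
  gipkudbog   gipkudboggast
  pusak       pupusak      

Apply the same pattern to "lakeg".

pekavol and tozpewvog both have last vowel 'o' yet inflect differently (pekavolus, tozpewvoggast), so the last vowel is not what conditions the rule; the final letter is.
"lakeg" ends in -g. The stems ending in -g (tozpewvog → tozpewvoggast, gipkudbog → gipkudboggast) double the final consonant and add -ast.
So lakeg → lakeggast.

lakeggast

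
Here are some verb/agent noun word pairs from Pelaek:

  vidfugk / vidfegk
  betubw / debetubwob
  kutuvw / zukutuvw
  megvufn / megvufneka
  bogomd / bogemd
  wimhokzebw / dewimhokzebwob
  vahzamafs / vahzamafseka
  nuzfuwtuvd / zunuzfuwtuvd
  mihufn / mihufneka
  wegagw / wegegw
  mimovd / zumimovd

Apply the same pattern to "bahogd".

"bahogd" has second-to-last letter 'g'. The stems whose second-to-last letter is 'g' (vidfugk → vidfegk, wegagw → wegegw) change the last vowel to 'e'.
So bahogd → bahegd.

bahegd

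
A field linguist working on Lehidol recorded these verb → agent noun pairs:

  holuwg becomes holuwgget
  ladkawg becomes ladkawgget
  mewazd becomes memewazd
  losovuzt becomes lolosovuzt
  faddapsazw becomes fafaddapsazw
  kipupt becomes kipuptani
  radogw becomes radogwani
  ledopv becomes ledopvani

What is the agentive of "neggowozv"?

losovuzt and kipupt both end in -t yet inflect differently (lolosovuzt, kipuptani), so the final letter is not what conditions the rule; the second-to-last letter is.
"neggowozv" has second-to-last letter 'z'. The stems whose second-to-last letter is 'z' (mewazd → memewazd, losovuzt → lolosovuzt, faddapsazw → fafaddapsazw) repeat the first consonant+vowel as a prefix.
The other patterns: stems whose second-to-last letter is 'w' double the final consonant and add -et; stems whose second-to-last letter is 'g' or 'p' add -ani.
So neggowozv → neneggowozv.

neneggowozv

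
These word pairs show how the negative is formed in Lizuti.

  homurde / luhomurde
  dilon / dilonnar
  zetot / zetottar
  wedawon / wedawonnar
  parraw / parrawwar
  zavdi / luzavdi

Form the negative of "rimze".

lurimze

"rimze" ends in a vowel. The stems ending in a vowel (zavdi → luzavdi, homurde → luhomurde) add the prefix lu-.
The other pattern: stems ending in a consonant double the final consonant and add -ar.
So rimze → lurimze.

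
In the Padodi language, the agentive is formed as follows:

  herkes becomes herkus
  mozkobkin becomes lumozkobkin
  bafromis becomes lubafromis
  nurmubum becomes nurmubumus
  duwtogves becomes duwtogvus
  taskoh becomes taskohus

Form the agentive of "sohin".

lusohin

bafromis and duwtogves both end in -s yet inflect differently (lubafromis, duwtogvus), so the final letter is not what conditions the rule; the last vowel is.
"sohin" has last vowel 'i'. The stems whose last vowel is 'i' (bafromis → lubafromis, mozkobkin → lumozkobkin) add the prefix lu-.
The other patterns: stems whose last vowel is 'e' change the last vowel to 'u'; stems whose last vowel is 'o' or 'u' add -us.
So sohin → lusohin.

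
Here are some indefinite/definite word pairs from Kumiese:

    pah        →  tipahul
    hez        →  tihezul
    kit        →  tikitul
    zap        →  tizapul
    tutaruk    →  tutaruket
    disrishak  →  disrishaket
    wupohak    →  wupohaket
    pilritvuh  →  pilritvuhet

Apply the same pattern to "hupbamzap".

pah and pilritvuh both end in -h yet inflect differently (tipahul, pilritvuhet), so the final letter is not what conditions the rule; the number of vowels is.
"hupbamzap" has 3 vowels. The stems with 3 vowels (tutaruk → tutaruket, disrishak → disrishaket, wupohak → wupohaket) add -et.
The other pattern: stems with 1 vowel add ti- … -ul around the stem.
So hupbamzap → hupbamzapet.

hupbamzapet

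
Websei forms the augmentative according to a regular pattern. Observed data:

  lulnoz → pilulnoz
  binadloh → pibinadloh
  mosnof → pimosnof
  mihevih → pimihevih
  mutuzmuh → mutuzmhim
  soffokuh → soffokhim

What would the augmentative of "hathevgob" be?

binadloh and mutuzmuh both end in -h yet inflect differently (pibinadloh, mutuzmhim), so the final letter is not what conditions the rule; the last vowel is.
"hathevgob" has last vowel 'o'. The stems whose last vowel is 'o' (lulnoz → pilulnoz, binadloh → pibinadloh, mosnof → pimosnof) add the prefix pi-.
The other pattern: stems whose last vowel is 'u' delete the last vowel and add -im.
So hathevgob → pihathevgob.

pihathevgob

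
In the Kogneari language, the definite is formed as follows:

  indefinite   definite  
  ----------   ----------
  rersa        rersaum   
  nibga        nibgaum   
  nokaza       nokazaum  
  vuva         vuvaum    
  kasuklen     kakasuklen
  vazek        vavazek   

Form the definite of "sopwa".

sopwaum

vuva and vazek both begin with v- yet inflect differently (vuvaum, vavazek), so the first letter is not what conditions the rule; the final letter is.
"sopwa" ends in -a. The stems ending in -a (rersa → rersaum, nibga → nibgaum, nokaza → nokazaum) add -um.
The other pattern: stems ending in -k or -n repeat the first consonant+vowel as a prefix.
So sopwa → sopwaum.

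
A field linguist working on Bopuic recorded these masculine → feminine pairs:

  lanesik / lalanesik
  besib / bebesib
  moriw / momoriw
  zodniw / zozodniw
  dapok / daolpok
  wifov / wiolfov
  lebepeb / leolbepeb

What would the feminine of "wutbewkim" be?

wuwutbewkim

lanesik and dapok both end in -k yet inflect differently (lalanesik, daolpok), so the final letter is not what conditions the rule; the last vowel is.
"wutbewkim" has last vowel 'i'. The stems whose last vowel is 'i' (lanesik → lalanesik, besib → bebesib, moriw → momoriw) repeat the first consonant+vowel as a prefix.
The other pattern: stems whose last vowel is 'e' or 'o' insert -ol- after the first vowel.
So wutbewkim → wuwutbewkim.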